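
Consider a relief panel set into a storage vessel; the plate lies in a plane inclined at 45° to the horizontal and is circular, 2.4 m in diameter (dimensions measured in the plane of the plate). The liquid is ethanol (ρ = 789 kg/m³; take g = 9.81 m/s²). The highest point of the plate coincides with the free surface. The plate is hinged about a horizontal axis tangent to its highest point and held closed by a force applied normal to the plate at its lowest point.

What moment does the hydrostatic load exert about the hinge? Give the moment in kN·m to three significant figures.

M ≈ 44.6 kN·m

γ = ρg = 789 × 9.81 / 1000 = 7.74009 kN/m³.
Let θ = 45° be the plate's angle to the horizontal; measure y along the incline from where the plane meets the free surface. Vertical depth h = y·sinθ with sinθ = 0.707107.
The centroid is at the centre, 1.2 m below the top of the plate, so y_c = 1.2 m and h_c = 1.2 × 0.707107 = 0.848528 m.
A = π(1.2)² = 4.52389 m².
Resultant F = γ·h_c·A = 7.74009 × 0.848528 × 4.52389 = 29.7115 kN.
I_c = πr⁴/4 = π × 1.2⁴/4 = 1.6286 m⁴.
Centre of pressure: y_p = y_c + I_c/(y_c·A) = 1.2 + 1.6286/(1.2 × 4.52389) = 1.2 + 0.3 = 1.5 m along the plane.
The resultant acts 1.2 + 0.3 = 1.5 m (along the plate) below the hinge at the top edge, so the moment about the hinge is M = F × 1.5 = 29.7115 × 1.5 = 44.5673 kN·m.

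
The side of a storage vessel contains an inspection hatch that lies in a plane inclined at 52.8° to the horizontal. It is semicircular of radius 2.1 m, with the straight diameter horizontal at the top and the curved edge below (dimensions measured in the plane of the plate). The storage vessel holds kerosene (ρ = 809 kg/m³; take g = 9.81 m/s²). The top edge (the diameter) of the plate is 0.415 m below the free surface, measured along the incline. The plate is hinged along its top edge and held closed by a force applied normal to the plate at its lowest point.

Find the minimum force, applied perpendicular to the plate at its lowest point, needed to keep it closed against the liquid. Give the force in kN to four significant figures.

P ≈ 30.70 kN

γ = ρg = 809 × 9.81 / 1000 = 7.93629 kN/m³.
Let θ = 52.8° be the plate's angle to the horizontal; measure y along the incline from where the plane meets the free surface. Vertical depth h = y·sinθ with sinθ = 0.796530.
The centroid of a semicircle lies 4r/(3π) = 0.891268 m from the diameter, here below the top edge, so y_c = 0.415 + 0.891268 = 1.30627 m and h_c = 1.30627 × 0.796530 = 1.04048 m.
A = πr²/2 = π × 2.1²/2 = 6.92721 m².
Resultant F = γ·h_c·A = 7.93629 × 1.04048 × 6.92721 = 57.2018 kN.
I_c = (π/8 − 8/(9π))·r⁴ = 0.109757 × 2.1⁴ = 2.13457 m⁴.
Centre of pressure: y_p = y_c + I_c/(y_c·A) = 1.30627 + 2.13457/(1.30627 × 6.92721) = 1.30627 + 0.235895 = 1.54217 m along the plane.
The resultant acts 0.891268 + 0.235895 = 1.12716 m (along the plate) below the hinge at the top edge, so the moment about the hinge is M = F × 1.12716 = 57.2018 × 1.12716 = 64.4756 kN·m.
A normal force at the bottom, 2.1 m from the hinge, must supply this moment: P = 64.4756/2.1 = 30.7027 kN.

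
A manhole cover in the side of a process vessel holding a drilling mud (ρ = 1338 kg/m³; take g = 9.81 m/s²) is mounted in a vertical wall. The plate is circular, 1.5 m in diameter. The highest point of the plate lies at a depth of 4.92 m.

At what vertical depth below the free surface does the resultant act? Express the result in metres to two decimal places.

γ = ρg = 1338 × 9.81 / 1000 = 13.12578 kN/m³.
The centroid is at the centre, 0.75 m below the top of the plate, so the centroid depth is h_c = 4.92 + 0.75 = 5.67 m.
A = π(0.75)² = 1.76715 m².
Resultant F = γ·h_c·A = 13.12578 × 5.67 × 1.76715 = 131.517 kN.
I_c = πr⁴/4 = π × 0.75⁴/4 = 0.248505 m⁴.
Centre of pressure: y_p = y_c + I_c/(y_c·A) = 5.67 + 0.248505/(5.67 × 1.76715) = 5.67 + 0.0248015 = 5.6948 m along the plane.

h_p = 5.69 m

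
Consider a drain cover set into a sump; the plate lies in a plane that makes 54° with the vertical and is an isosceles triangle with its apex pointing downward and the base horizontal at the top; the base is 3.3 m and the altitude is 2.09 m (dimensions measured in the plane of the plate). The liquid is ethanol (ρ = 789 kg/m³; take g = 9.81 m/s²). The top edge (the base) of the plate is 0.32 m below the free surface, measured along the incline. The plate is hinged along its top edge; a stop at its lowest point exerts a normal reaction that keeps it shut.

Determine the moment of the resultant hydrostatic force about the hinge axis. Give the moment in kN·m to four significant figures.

γ = ρg = 789 × 9.81 / 1000 = 7.74009 kN/m³.
The plate makes 54° with the vertical, i.e. θ = 90° − 54° = 36° to the horizontal. Measuring y along the incline from the free-surface line, vertical depth h = y·sinθ with sinθ = 0.587785.
With the apex down, the centroid sits h/3 = 2.09/3 = 0.696667 m below the base (the top edge), so y_c = 0.32 + 0.696667 = 1.01667 m and h_c = 1.01667 × 0.587785 = 0.597583 m.
A = ½ × 3.3 × 2.09 = 3.4485 m².
Resultant F = γ·h_c·A = 7.74009 × 0.597583 × 3.4485 = 15.9505 kN.
I_c = b·h³/36 = 3.3 × 2.09³/36 = 0.836855 m⁴.
Centre of pressure: y_p = y_c + I_c/(y_c·A) = 1.01667 + 0.836855/(1.01667 × 3.4485) = 1.01667 + 0.238693 = 1.25536 m along the plane.
The resultant acts 0.696667 + 0.238693 = 0.93536 m (along the plate) below the hinge at the top edge, so the moment about the hinge is M = F × 0.93536 = 15.9505 × 0.93536 = 14.9195 kN·m.

M ≈ 14.92 kN·m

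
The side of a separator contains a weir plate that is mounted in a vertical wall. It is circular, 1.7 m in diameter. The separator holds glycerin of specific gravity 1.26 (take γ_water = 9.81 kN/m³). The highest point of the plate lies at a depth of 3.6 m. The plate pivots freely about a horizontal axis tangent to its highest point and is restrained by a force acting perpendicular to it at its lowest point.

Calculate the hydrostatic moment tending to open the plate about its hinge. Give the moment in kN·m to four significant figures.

γ = 1.26 × 9.81 = 12.3606 kN/m³.
The centroid is at the centre, 0.85 m below the top of the plate, so the centroid depth is h_c = 3.6 + 0.85 = 4.45 m.
A = π(0.85)² = 2.2698 m².
Resultant F = γ·h_c·A = 12.3606 × 4.45 × 2.2698 = 124.85 kN.
I_c = πr⁴/4 = π × 0.85⁴/4 = 0.409983 m⁴.
Centre of pressure: y_p = y_c + I_c/(y_c·A) = 4.45 + 0.409983/(4.45 × 2.2698) = 4.45 + 0.0405899 = 4.49059 m along the plane.
The resultant acts 0.85 + 0.0405899 = 0.89059 m (along the plate) below the hinge at the top edge, so the moment about the hinge is M = F × 0.89059 = 124.85 × 0.89059 = 111.19 kN·m.

M ≈ 111.2 kN·m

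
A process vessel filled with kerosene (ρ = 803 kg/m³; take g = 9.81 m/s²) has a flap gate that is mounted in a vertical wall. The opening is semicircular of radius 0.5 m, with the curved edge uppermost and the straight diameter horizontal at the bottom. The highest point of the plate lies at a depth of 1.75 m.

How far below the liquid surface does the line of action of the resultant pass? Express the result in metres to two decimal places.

h_p = 2.05 m

γ = ρg = 803 × 9.81 / 1000 = 7.87743 kN/m³.
The centroid lies 4r/(3π) = 0.212207 m above the diameter, so r − 4r/(3π) = 0.5 − 0.212207 = 0.287793 m below the topmost point, so the centroid depth is h_c = 1.75 + 0.287793 = 2.03779 m.
A = πr²/2 = π × 0.5²/2 = 0.392699 m².
Resultant F = γ·h_c·A = 7.87743 × 2.03779 × 0.392699 = 6.30382 kN.
I_c = (π/8 − 8/(9π))·r⁴ = 0.109757 × 0.5⁴ = 0.00685981 m⁴.
Centre of pressure: y_p = y_c + I_c/(y_c·A) = 2.03779 + 0.00685981/(2.03779 × 0.392699) = 2.03779 + 0.00857221 = 2.04636 m along the plane.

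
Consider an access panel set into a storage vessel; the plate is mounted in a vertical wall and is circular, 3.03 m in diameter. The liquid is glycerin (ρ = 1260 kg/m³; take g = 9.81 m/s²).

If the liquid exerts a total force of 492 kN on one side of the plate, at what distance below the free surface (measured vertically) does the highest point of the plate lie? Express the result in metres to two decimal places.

γ = ρg = 1260 × 9.81 / 1000 = 12.3606 kN/m³.
A = π(1.515)² = 7.21066 m².
From F = γ·h_c·A, the centroid depth is h_c = 492/(12.3606 × 7.21066) = 5.52015 m.
The centroid is at the centre, 1.515 m below the top of the plate, so the highest point sits at h_top = 5.52015 − 1.515 = 4.00515 m below the surface.

d_top ≈ 4.01 m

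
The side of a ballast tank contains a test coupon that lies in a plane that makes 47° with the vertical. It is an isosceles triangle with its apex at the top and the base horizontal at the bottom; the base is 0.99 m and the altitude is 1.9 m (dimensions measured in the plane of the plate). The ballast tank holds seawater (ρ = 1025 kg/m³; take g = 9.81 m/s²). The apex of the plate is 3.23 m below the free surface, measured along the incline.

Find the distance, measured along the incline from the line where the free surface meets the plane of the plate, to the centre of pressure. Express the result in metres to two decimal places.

γ = ρg = 1025 × 9.81 / 1000 = 10.05525 kN/m³.
The plate makes 47° with the vertical, i.e. θ = 90° − 47° = 43° to the horizontal. Measuring y along the incline from the free-surface line, vertical depth h = y·sinθ with sinθ = 0.681998.
With the apex up, the centroid sits 2h/3 = 2 × 1.9/3 = 1.26667 m below the apex, so y_c = 3.23 + 1.26667 = 4.49667 m and h_c = 4.49667 × 0.681998 = 3.06672 m.
A = ½ × 0.99 × 1.9 = 0.9405 m².
Resultant F = γ·h_c·A = 10.05525 × 3.06672 × 0.9405 = 29.0019 kN.
I_c = b·h³/36 = 0.99 × 1.9³/36 = 0.188622 m⁴.
Centre of pressure: y_p = y_c + I_c/(y_c·A) = 4.49667 + 0.188622/(4.49667 × 0.9405) = 4.49667 + 0.0446008 = 4.54127 m along the plane.

y_p = 4.54 m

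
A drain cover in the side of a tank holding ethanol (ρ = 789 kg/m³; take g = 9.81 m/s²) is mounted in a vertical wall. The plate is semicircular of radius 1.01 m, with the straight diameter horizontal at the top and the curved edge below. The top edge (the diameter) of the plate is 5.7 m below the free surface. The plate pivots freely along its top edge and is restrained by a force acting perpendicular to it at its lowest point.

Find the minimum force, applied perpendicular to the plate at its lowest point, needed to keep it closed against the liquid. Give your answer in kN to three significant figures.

γ = ρg = 789 × 9.81 / 1000 = 7.74009 kN/m³.
The centroid of a semicircle lies 4r/(3π) = 0.428657 m from the diameter, here below the top edge, so the centroid depth is h_c = 5.7 + 0.428657 = 6.12866 m.
A = πr²/2 = π × 1.01²/2 = 1.60237 m².
Resultant F = γ·h_c·A = 7.74009 × 6.12866 × 1.60237 = 76.0106 kN.
I_c = (π/8 − 8/(9π))·r⁴ = 0.109757 × 1.01⁴ = 0.114214 m⁴.
Centre of pressure: y_p = y_c + I_c/(y_c·A) = 6.12866 + 0.114214/(6.12866 × 1.60237) = 6.12866 + 0.0116303 = 6.14029 m along the plane.
The resultant acts 0.428657 + 0.0116303 = 0.440287 m (along the plate) below the hinge at the top edge, so the moment about the hinge is M = F × 0.440287 = 76.0106 × 0.440287 = 33.4665 kN·m.
A normal force at the bottom, 1.01 m from the hinge, must supply this moment: P = 33.4665/1.01 = 33.1351 kN.

P ≈ 33.1 kN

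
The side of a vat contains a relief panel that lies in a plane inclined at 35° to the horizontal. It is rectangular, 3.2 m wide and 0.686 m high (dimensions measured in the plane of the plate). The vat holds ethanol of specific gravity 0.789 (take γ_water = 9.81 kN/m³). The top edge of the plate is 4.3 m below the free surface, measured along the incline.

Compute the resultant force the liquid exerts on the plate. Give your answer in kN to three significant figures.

γ = 0.789 × 9.81 = 7.74009 kN/m³.
Let θ = 35° be the plate's angle to the horizontal; measure y along the incline from where the plane meets the free surface. Vertical depth h = y·sinθ with sinθ = 0.573576.
The centroid lies 0.686/2 = 0.343 m below the top edge, so y_c = 4.3 + 0.343 = 4.643 m and h_c = 4.643 × 0.573576 = 2.66311 m.
A = 3.2 × 0.686 = 2.1952 m².
Resultant F = γ·h_c·A = 7.74009 × 2.66311 × 2.1952 = 45.249 kN.

F ≈ 45.2 kN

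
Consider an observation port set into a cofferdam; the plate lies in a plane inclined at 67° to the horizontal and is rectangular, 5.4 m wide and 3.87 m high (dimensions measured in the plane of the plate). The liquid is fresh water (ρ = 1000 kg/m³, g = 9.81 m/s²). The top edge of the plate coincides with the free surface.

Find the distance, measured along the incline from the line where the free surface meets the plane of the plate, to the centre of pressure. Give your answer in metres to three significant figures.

y_p = 2.58 m

γ = ρg = 1000 × 9.81 = 9810 N/m³ = 9.81 kN/m³.
Let θ = 67° be the plate's angle to the horizontal; measure y along the incline from where the plane meets the free surface. Vertical depth h = y·sinθ with sinθ = 0.920505.
The centroid lies 3.87/2 = 1.935 m below the top edge, so y_c = 1.935 m and h_c = 1.935 × 0.920505 = 1.78118 m.
A = 5.4 × 3.87 = 20.898 m².
Resultant F = γ·h_c·A = 9.81 × 1.78118 × 20.898 = 365.159 kN.
I_c = b·h³/12 = 5.4 × 3.87³/12 = 26.0823 m⁴.
Centre of pressure: y_p = y_c + I_c/(y_c·A) = 1.935 + 26.0823/(1.935 × 20.898) = 1.935 + 0.645001 = 2.58 m along the plane.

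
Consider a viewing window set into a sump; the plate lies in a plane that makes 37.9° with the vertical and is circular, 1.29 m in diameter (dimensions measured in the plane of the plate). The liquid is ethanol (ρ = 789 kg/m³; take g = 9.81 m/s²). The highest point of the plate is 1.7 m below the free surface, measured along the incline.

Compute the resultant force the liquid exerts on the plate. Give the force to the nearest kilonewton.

F ≈ 19 kN

γ = ρg = 789 × 9.81 / 1000 = 7.74009 kN/m³.
The plate makes 37.9° with the vertical, i.e. θ = 90° − 37.9° = 52.1° to the horizontal. Measuring y along the incline from the free-surface line, vertical depth h = y·sinθ with sinθ = 0.789084.
The centroid is at the centre, 0.645 m below the top of the plate, so y_c = 1.7 + 0.645 = 2.345 m and h_c = 2.345 × 0.789084 = 1.8504 m.
A = π(0.645)² = 1.30698 m².
Resultant F = γ·h_c·A = 7.74009 × 1.8504 × 1.30698 = 18.7189 kN.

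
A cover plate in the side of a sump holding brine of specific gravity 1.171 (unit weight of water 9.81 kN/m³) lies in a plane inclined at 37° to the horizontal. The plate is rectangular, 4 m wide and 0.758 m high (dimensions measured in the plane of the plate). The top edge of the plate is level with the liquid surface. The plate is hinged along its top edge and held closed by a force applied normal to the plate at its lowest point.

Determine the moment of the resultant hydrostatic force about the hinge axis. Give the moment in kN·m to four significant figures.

M ≈ 4.015 kN·m

γ = 1.171 × 9.81 = 11.48751 kN/m³.
Let θ = 37° be the plate's angle to the horizontal; measure y along the incline from where the plane meets the free surface. Vertical depth h = y·sinθ with sinθ = 0.601815.
The centroid lies 0.758/2 = 0.379 m below the top edge, so y_c = 0.379 m and h_c = 0.379 × 0.601815 = 0.228088 m.
A = 4 × 0.758 = 3.032 m².
Resultant F = γ·h_c·A = 11.48751 × 0.228088 × 3.032 = 7.94433 kN.
I_c = b·h³/12 = 4 × 0.758³/12 = 0.145173 m⁴.
Centre of pressure: y_p = y_c + I_c/(y_c·A) = 0.379 + 0.145173/(0.379 × 3.032) = 0.379 + 0.126333 = 0.505333 m along the plane.
The resultant acts 0.379 + 0.126333 = 0.505333 m (along the plate) below the hinge at the top edge, so the moment about the hinge is M = F × 0.505333 = 7.94433 × 0.505333 = 4.01453 kN·m.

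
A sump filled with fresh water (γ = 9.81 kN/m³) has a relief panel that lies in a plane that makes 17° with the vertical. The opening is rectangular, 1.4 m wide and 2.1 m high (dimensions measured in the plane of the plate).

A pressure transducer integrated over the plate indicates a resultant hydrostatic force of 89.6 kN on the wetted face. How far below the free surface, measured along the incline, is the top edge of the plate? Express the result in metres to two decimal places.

γ = 9.81 kN/m³.
A = 1.4 × 2.1 = 2.94 m².
From F = γ·h_c·A, the centroid depth is h_c = 89.6/(9.81 × 2.94) = 3.10665 m.
The plate makes 17° with the vertical, i.e. θ = 90° − 17° = 73° to the horizontal. Measuring y along the incline from the free-surface line, vertical depth h = y·sinθ with sinθ = 0.956305.
Along the incline, y_c = h_c/sinθ = 3.10665/0.956305 = 3.2486 m.
The centroid lies 2.1/2 = 1.05 m below the top edge, so the top edge sits at y_top = 3.2486 − 1.05 = 2.1986 m along the incline.

y_top ≈ 2.20 m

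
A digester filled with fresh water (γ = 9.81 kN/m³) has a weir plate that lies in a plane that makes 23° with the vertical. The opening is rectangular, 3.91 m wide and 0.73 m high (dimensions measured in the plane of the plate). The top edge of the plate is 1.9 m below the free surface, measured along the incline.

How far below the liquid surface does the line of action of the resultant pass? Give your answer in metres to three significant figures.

h_p = 2.10 m

γ = 9.81 kN/m³.
The plate makes 23° with the vertical, i.e. θ = 90° − 23° = 67° to the horizontal. Measuring y along the incline from the free-surface line, vertical depth h = y·sinθ with sinθ = 0.920505.
The centroid lies 0.73/2 = 0.365 m below the top edge, so y_c = 1.9 + 0.365 = 2.265 m and h_c = 2.265 × 0.920505 = 2.08494 m.
A = 3.91 × 0.73 = 2.8543 m².
Resultant F = γ·h_c·A = 9.81 × 2.08494 × 2.8543 = 58.3797 kN.
I_c = b·h³/12 = 3.91 × 0.73³/12 = 0.126755 m⁴.
Centre of pressure: y_p = y_c + I_c/(y_c·A) = 2.265 + 0.126755/(2.265 × 2.8543) = 2.265 + 0.0196064 = 2.28461 m along the plane.
Vertically, h_p = y_p·sinθ = 2.28461 × 0.920505 = 2.10299 m.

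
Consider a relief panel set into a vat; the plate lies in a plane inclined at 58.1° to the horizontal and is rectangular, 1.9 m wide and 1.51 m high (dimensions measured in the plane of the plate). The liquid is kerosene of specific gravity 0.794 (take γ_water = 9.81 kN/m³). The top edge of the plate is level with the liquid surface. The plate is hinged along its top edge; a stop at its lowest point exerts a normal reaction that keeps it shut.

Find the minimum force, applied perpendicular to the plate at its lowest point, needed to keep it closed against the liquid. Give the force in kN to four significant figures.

P ≈ 9.549 kN

γ = 0.794 × 9.81 = 7.78914 kN/m³.
Let θ = 58.1° be the plate's angle to the horizontal; measure y along the incline from where the plane meets the free surface. Vertical depth h = y·sinθ with sinθ = 0.848972.
The centroid lies 1.51/2 = 0.755 m below the top edge, so y_c = 0.755 m and h_c = 0.755 × 0.848972 = 0.640974 m.
A = 1.9 × 1.51 = 2.869 m².
Resultant F = γ·h_c·A = 7.78914 × 0.640974 × 2.869 = 14.3239 kN.
I_c = b·h³/12 = 1.9 × 1.51³/12 = 0.545134 m⁴.
Centre of pressure: y_p = y_c + I_c/(y_c·A) = 0.755 + 0.545134/(0.755 × 2.869) = 0.755 + 0.251667 = 1.00667 m along the plane.
The resultant acts 0.755 + 0.251667 = 1.00667 m (along the plate) below the hinge at the top edge, so the moment about the hinge is M = F × 1.00667 = 14.3239 × 1.00667 = 14.4194 kN·m.
A normal force at the bottom, 1.51 m from the hinge, must supply this moment: P = 14.4194/1.51 = 9.54927 kN.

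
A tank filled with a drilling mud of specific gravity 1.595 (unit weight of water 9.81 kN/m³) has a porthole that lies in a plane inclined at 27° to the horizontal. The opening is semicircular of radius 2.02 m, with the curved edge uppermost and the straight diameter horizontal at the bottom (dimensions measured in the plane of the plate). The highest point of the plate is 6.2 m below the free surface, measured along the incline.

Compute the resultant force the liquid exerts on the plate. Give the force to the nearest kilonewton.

F ≈ 335 kN

γ = 1.595 × 9.81 = 15.64695 kN/m³.
Let θ = 27° be the plate's angle to the horizontal; measure y along the incline from where the plane meets the free surface. Vertical depth h = y·sinθ with sinθ = 0.453990.
The centroid lies 4r/(3π) = 0.857315 m above the diameter, so r − 4r/(3π) = 2.02 − 0.857315 = 1.16268 m below the topmost point, so y_c = 6.2 + 1.16268 = 7.36268 m and h_c = 7.36268 × 0.453990 = 3.34258 m.
A = πr²/2 = π × 2.02²/2 = 6.40948 m².
Resultant F = γ·h_c·A = 15.64695 × 3.34258 × 6.40948 = 335.223 kN.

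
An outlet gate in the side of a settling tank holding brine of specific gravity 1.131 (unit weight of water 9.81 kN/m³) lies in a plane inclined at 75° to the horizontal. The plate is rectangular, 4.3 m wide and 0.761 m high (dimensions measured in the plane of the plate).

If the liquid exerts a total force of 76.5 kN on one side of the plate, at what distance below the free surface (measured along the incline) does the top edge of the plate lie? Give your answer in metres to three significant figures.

γ = 1.131 × 9.81 = 11.09511 kN/m³.
A = 4.3 × 0.761 = 3.2723 m².
From F = γ·h_c·A, the centroid depth is h_c = 76.5/(11.09511 × 3.2723) = 2.10706 m.
Let θ = 75° be the plate's angle to the horizontal; measure y along the incline from where the plane meets the free surface. Vertical depth h = y·sinθ with sinθ = 0.965926.
Along the incline, y_c = h_c/sinθ = 2.10706/0.965926 = 2.18139 m.
The centroid lies 0.761/2 = 0.3805 m below the top edge, so the top edge sits at y_top = 2.18139 − 0.3805 = 1.80089 m along the incline.

y_top ≈ 1.80 m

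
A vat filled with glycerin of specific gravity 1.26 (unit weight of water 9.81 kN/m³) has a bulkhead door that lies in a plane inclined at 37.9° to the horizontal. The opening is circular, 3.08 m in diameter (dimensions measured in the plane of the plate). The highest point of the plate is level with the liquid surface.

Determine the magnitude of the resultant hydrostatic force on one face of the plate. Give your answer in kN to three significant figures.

F ≈ 87.1 kN

γ = 1.26 × 9.81 = 12.3606 kN/m³.
Let θ = 37.9° be the plate's angle to the horizontal; measure y along the incline from where the plane meets the free surface. Vertical depth h = y·sinθ with sinθ = 0.614285.
The centroid is at the centre, 1.54 m below the top of the plate, so y_c = 1.54 m and h_c = 1.54 × 0.614285 = 0.945999 m.
A = π(1.54)² = 7.4506 m².
Resultant F = γ·h_c·A = 12.3606 × 0.945999 × 7.4506 = 87.1207 kN.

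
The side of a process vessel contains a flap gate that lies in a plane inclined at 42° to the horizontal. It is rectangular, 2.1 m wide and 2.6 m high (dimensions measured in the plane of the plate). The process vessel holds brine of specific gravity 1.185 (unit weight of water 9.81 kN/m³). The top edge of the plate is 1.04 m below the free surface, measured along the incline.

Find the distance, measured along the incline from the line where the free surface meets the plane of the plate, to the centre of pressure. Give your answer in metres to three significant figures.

y_p = 2.58 m

γ = 1.185 × 9.81 = 11.62485 kN/m³.
Let θ = 42° be the plate's angle to the horizontal; measure y along the incline from where the plane meets the free surface. Vertical depth h = y·sinθ with sinθ = 0.669131.
The centroid lies 2.6/2 = 1.3 m below the top edge, so y_c = 1.04 + 1.3 = 2.34 m and h_c = 2.34 × 0.669131 = 1.56577 m.
A = 2.1 × 2.6 = 5.46 m².
Resultant F = γ·h_c·A = 11.62485 × 1.56577 × 5.46 = 99.3821 kN.
I_c = b·h³/12 = 2.1 × 2.6³/12 = 3.0758 m⁴.
Centre of pressure: y_p = y_c + I_c/(y_c·A) = 2.34 + 3.0758/(2.34 × 5.46) = 2.34 + 0.240741 = 2.58074 m along the plane.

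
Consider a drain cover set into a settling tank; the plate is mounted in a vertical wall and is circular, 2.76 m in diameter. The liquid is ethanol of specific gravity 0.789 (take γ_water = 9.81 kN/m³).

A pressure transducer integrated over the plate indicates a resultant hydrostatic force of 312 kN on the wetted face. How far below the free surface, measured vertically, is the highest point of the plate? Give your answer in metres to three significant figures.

γ = 0.789 × 9.81 = 7.74009 kN/m³.
A = π(1.38)² = 5.98285 m².
From F = γ·h_c·A, the centroid depth is h_c = 312/(7.74009 × 5.98285) = 6.73753 m.
The centroid is at the centre, 1.38 m below the top of the plate, so the highest point sits at h_top = 6.73753 − 1.38 = 5.35753 m below the surface.

d_top ≈ 5.36 m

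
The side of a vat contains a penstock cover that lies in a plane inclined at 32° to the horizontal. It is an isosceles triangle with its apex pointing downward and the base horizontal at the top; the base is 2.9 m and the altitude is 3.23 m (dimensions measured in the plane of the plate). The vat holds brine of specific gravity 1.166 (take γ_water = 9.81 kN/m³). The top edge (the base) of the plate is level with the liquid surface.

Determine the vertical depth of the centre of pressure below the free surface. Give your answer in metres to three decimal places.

h_p = 0.856 m

γ = 1.166 × 9.81 = 11.43846 kN/m³.
Let θ = 32° be the plate's angle to the horizontal; measure y along the incline from where the plane meets the free surface. Vertical depth h = y·sinθ with sinθ = 0.529919.
With the apex down, the centroid sits h/3 = 3.23/3 = 1.07667 m below the base (the top edge), so y_c = 1.07667 m and h_c = 1.07667 × 0.529919 = 0.570548 m.
A = ½ × 2.9 × 3.23 = 4.6835 m².
Resultant F = γ·h_c·A = 11.43846 × 0.570548 × 4.6835 = 30.5654 kN.
I_c = b·h³/36 = 2.9 × 3.23³/36 = 2.71458 m⁴.
Centre of pressure: y_p = y_c + I_c/(y_c·A) = 1.07667 + 2.71458/(1.07667 × 4.6835) = 1.07667 + 0.538331 = 1.615 m along the plane.
Vertically, h_p = y_p·sinθ = 1.615 × 0.529919 = 0.855819 m.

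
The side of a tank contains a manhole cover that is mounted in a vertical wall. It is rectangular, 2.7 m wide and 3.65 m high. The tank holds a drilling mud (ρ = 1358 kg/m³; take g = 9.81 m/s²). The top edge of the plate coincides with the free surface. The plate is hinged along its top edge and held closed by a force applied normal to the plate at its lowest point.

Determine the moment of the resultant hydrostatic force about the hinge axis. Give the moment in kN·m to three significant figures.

γ = ρg = 1358 × 9.81 / 1000 = 13.32198 kN/m³.
The centroid lies 3.65/2 = 1.825 m below the top edge, so the centroid depth is h_c = 1.825 m.
A = 2.7 × 3.65 = 9.855 m².
Resultant F = γ·h_c·A = 13.32198 × 1.825 × 9.855 = 239.601 kN.
I_c = b·h³/12 = 2.7 × 3.65³/12 = 10.9411 m⁴.
Centre of pressure: y_p = y_c + I_c/(y_c·A) = 1.825 + 10.9411/(1.825 × 9.855) = 1.825 + 0.608333 = 2.43333 m along the plane.
The resultant acts 1.825 + 0.608333 = 2.43333 m (along the plate) below the hinge at the top edge, so the moment about the hinge is M = F × 2.43333 = 239.601 × 2.43333 = 583.028 kN·m.

M ≈ 583 kN·m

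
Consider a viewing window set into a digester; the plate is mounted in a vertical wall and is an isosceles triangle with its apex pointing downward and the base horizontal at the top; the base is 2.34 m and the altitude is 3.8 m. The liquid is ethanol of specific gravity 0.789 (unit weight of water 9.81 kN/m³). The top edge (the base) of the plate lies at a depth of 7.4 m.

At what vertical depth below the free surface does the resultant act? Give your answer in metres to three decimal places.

γ = 0.789 × 9.81 = 7.74009 kN/m³.
With the apex down, the centroid sits h/3 = 3.8/3 = 1.26667 m below the base (the top edge), so the centroid depth is h_c = 7.4 + 1.26667 = 8.66667 m.
A = ½ × 2.34 × 3.8 = 4.446 m².
Resultant F = γ·h_c·A = 7.74009 × 8.66667 × 4.446 = 298.241 kN.
I_c = b·h³/36 = 2.34 × 3.8³/36 = 3.56668 m⁴.
Centre of pressure: y_p = y_c + I_c/(y_c·A) = 8.66667 + 3.56668/(8.66667 × 4.446) = 8.66667 + 0.0925641 = 8.75923 m along the plane.

h_p = 8.759 m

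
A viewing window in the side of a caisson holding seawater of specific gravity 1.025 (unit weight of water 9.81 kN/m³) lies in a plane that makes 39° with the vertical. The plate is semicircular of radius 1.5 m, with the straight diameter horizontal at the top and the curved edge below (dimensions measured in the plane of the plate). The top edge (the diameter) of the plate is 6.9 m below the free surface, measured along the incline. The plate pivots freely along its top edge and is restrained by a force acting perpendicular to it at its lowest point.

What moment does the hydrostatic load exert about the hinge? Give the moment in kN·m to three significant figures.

γ = 1.025 × 9.81 = 10.05525 kN/m³.
The plate makes 39° with the vertical, i.e. θ = 90° − 39° = 51° to the horizontal. Measuring y along the incline from the free-surface line, vertical depth h = y·sinθ with sinθ = 0.777146.
The centroid of a semicircle lies 4r/(3π) = 0.63662 m from the diameter, here below the top edge, so y_c = 6.9 + 0.63662 = 7.53662 m and h_c = 7.53662 × 0.777146 = 5.85705 m.
A = πr²/2 = π × 1.5²/2 = 3.53429 m².
Resultant F = γ·h_c·A = 10.05525 × 5.85705 × 3.53429 = 208.149 kN.
I_c = (π/8 − 8/(9π))·r⁴ = 0.109757 × 1.5⁴ = 0.555645 m⁴.
Centre of pressure: y_p = y_c + I_c/(y_c·A) = 7.53662 + 0.555645/(7.53662 × 3.53429) = 7.53662 + 0.0208602 = 7.55748 m along the plane.
The resultant acts 0.63662 + 0.0208602 = 0.65748 m (along the plate) below the hinge at the top edge, so the moment about the hinge is M = F × 0.65748 = 208.149 × 0.65748 = 136.854 kN·m.

M ≈ 137 kN·m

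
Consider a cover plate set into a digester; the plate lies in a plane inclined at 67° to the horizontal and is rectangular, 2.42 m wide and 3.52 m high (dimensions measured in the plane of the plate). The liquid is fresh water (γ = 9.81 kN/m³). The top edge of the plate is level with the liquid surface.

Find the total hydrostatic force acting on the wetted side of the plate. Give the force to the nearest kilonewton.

γ = 9.81 kN/m³.
Let θ = 67° be the plate's angle to the horizontal; measure y along the incline from where the plane meets the free surface. Vertical depth h = y·sinθ with sinθ = 0.920505.
The centroid lies 3.52/2 = 1.76 m below the top edge, so y_c = 1.76 m and h_c = 1.76 × 0.920505 = 1.62009 m.
A = 2.42 × 3.52 = 8.5184 m².
Resultant F = γ·h_c·A = 9.81 × 1.62009 × 8.5184 = 135.384 kN.

F ≈ 135 kN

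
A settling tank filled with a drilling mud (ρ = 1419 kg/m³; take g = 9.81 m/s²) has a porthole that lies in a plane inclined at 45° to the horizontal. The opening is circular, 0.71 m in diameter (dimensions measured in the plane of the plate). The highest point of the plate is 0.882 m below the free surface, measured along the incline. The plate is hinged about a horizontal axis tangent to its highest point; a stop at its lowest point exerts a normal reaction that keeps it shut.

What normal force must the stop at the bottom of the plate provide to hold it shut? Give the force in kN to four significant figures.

γ = ρg = 1419 × 9.81 / 1000 = 13.92039 kN/m³.
Let θ = 45° be the plate's angle to the horizontal; measure y along the incline from where the plane meets the free surface. Vertical depth h = y·sinθ with sinθ = 0.707107.
The centroid is at the centre, 0.355 m below the top of the plate, so y_c = 0.882 + 0.355 = 1.237 m and h_c = 1.237 × 0.707107 = 0.874691 m.
A = π(0.355)² = 0.395919 m².
Resultant F = γ·h_c·A = 13.92039 × 0.874691 × 0.395919 = 4.82073 kN.
I_c = πr⁴/4 = π × 0.355⁴/4 = 0.0124739 m⁴.
Centre of pressure: y_p = y_c + I_c/(y_c·A) = 1.237 + 0.0124739/(1.237 × 0.395919) = 1.237 + 0.0254698 = 1.26247 m along the plane.
The resultant acts 0.355 + 0.0254698 = 0.38047 m (along the plate) below the hinge at the top edge, so the moment about the hinge is M = F × 0.38047 = 4.82073 × 0.38047 = 1.83414 kN·m.
A normal force at the bottom, 0.71 m from the hinge, must supply this moment: P = 1.83414/0.71 = 2.5833 kN.

P ≈ 2.583 kN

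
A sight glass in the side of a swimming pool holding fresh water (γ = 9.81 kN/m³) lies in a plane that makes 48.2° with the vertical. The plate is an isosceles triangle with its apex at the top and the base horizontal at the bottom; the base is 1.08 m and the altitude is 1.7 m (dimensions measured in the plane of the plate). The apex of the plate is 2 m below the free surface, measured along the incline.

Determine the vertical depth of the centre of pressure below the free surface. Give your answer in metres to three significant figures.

h_p = 2.12 m

γ = 9.81 kN/m³.
The plate makes 48.2° with the vertical, i.e. θ = 90° − 48.2° = 41.8° to the horizontal. Measuring y along the incline from the free-surface line, vertical depth h = y·sinθ with sinθ = 0.666532.
With the apex up, the centroid sits 2h/3 = 2 × 1.7/3 = 1.13333 m below the apex, so y_c = 2 + 1.13333 = 3.13333 m and h_c = 3.13333 × 0.666532 = 2.08846 m.
A = ½ × 1.08 × 1.7 = 0.918 m².
Resultant F = γ·h_c·A = 9.81 × 2.08846 × 0.918 = 18.8078 kN.
I_c = b·h³/36 = 1.08 × 1.7³/36 = 0.14739 m⁴.
Centre of pressure: y_p = y_c + I_c/(y_c·A) = 3.13333 + 0.14739/(3.13333 × 0.918) = 3.13333 + 0.0512412 = 3.18457 m along the plane.
Vertically, h_p = y_p·sinθ = 3.18457 × 0.666532 = 2.12262 m.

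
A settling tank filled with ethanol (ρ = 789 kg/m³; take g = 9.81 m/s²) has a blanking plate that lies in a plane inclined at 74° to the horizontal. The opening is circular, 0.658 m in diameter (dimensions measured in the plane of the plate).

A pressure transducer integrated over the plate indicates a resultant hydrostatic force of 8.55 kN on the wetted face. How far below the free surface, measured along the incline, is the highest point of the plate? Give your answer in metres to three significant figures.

y_top ≈ 3.05 m

γ = ρg = 789 × 9.81 / 1000 = 7.74009 kN/m³.
A = π(0.329)² = 0.340049 m².
From F = γ·h_c·A, the centroid depth is h_c = 8.55/(7.74009 × 0.340049) = 3.24847 m.
Let θ = 74° be the plate's angle to the horizontal; measure y along the incline from where the plane meets the free surface. Vertical depth h = y·sinθ with sinθ = 0.961262.
Along the incline, y_c = h_c/sinθ = 3.24847/0.961262 = 3.37938 m.
The centroid is at the centre, 0.329 m below the top of the plate, so the highest point sits at y_top = 3.37938 − 0.329 = 3.05038 m along the incline.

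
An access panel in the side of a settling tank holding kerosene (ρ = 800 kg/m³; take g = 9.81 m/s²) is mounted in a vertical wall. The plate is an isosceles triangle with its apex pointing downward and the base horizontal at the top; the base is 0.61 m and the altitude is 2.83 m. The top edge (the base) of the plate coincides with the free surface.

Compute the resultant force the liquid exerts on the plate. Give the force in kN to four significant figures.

F ≈ 6.390 kN

γ = ρg = 800 × 9.81 / 1000 = 7.848 kN/m³.
With the apex down, the centroid sits h/3 = 2.83/3 = 0.943333 m below the base (the top edge), so the centroid depth is h_c = 0.943333 m.
A = ½ × 0.61 × 2.83 = 0.86315 m².
Resultant F = γ·h_c·A = 7.848 × 0.943333 × 0.86315 = 6.39014 kN.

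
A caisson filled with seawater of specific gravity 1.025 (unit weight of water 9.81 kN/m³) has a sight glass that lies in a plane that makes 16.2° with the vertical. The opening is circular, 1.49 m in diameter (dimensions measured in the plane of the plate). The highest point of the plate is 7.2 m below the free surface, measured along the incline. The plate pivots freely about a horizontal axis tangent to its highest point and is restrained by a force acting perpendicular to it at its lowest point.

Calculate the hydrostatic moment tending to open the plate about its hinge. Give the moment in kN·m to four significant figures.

γ = 1.025 × 9.81 = 10.05525 kN/m³.
The plate makes 16.2° with the vertical, i.e. θ = 90° − 16.2° = 73.8° to the horizontal. Measuring y along the incline from the free-surface line, vertical depth h = y·sinθ with sinθ = 0.960294.
The centroid is at the centre, 0.745 m below the top of the plate, so y_c = 7.2 + 0.745 = 7.945 m and h_c = 7.945 × 0.960294 = 7.62954 m.
A = π(0.745)² = 1.74366 m².
Resultant F = γ·h_c·A = 10.05525 × 7.62954 × 1.74366 = 133.768 kN.
I_c = πr⁴/4 = π × 0.745⁴/4 = 0.241944 m⁴.
Centre of pressure: y_p = y_c + I_c/(y_c·A) = 7.945 + 0.241944/(7.945 × 1.74366) = 7.945 + 0.0174646 = 7.96246 m along the plane.
The resultant acts 0.745 + 0.0174646 = 0.762465 m (along the plate) below the hinge at the top edge, so the moment about the hinge is M = F × 0.762465 = 133.768 × 0.762465 = 101.993 kN·m.

M ≈ 102.0 kN·m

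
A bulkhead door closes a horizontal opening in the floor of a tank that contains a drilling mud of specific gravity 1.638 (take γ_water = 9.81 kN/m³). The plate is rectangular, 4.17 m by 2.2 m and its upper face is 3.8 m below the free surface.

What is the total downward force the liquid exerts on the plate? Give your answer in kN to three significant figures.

γ = 1.638 × 9.81 = 16.06878 kN/m³.
The plate is horizontal, so pressure is uniform at p = γ·h = 16.06878 × 3.8 = 61.0614 kN/m².
A = 4.17 × 2.2 = 9.174 m².
F = p·A = 61.0614 × 9.174 = 560.177 kN.

F ≈ 560 kN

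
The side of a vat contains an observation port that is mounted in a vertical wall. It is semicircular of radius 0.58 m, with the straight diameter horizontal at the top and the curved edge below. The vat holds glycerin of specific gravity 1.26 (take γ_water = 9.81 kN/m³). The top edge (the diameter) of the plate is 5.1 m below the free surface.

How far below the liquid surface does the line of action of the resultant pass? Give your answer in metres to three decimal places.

γ = 1.26 × 9.81 = 12.3606 kN/m³.
The centroid of a semicircle lies 4r/(3π) = 0.24616 m from the diameter, here below the top edge, so the centroid depth is h_c = 5.1 + 0.24616 = 5.34616 m.
A = πr²/2 = π × 0.58²/2 = 0.528416 m².
Resultant F = γ·h_c·A = 12.3606 × 5.34616 × 0.528416 = 34.9187 kN.
I_c = (π/8 − 8/(9π))·r⁴ = 0.109757 × 0.58⁴ = 0.0124206 m⁴.
Centre of pressure: y_p = y_c + I_c/(y_c·A) = 5.34616 + 0.0124206/(5.34616 × 0.528416) = 5.34616 + 0.00439668 = 5.35056 m along the plane.

h_p = 5.351 m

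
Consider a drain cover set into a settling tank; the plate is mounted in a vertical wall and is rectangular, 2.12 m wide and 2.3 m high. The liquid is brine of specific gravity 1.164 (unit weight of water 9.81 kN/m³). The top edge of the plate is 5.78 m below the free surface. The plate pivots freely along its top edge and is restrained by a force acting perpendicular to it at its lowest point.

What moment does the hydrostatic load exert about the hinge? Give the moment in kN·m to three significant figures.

M ≈ 468 kN·m

γ = 1.164 × 9.81 = 11.41884 kN/m³.
The centroid lies 2.3/2 = 1.15 m below the top edge, so the centroid depth is h_c = 5.78 + 1.15 = 6.93 m.
A = 2.12 × 2.3 = 4.876 m².
Resultant F = γ·h_c·A = 11.41884 × 6.93 × 4.876 = 385.85 kN.
I_c = b·h³/12 = 2.12 × 2.3³/12 = 2.1495 m⁴.
Centre of pressure: y_p = y_c + I_c/(y_c·A) = 6.93 + 2.1495/(6.93 × 4.876) = 6.93 + 0.0636122 = 6.99361 m along the plane.
The resultant acts 1.15 + 0.0636122 = 1.21361 m (along the plate) below the hinge at the top edge, so the moment about the hinge is M = F × 1.21361 = 385.85 × 1.21361 = 468.271 kN·m.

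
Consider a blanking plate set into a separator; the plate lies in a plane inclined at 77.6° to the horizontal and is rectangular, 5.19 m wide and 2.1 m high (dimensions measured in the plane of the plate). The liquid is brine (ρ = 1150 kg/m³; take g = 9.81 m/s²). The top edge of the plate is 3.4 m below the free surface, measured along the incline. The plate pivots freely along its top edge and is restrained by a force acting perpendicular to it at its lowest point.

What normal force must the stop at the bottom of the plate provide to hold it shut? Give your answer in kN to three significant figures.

P ≈ 288 kN

γ = ρg = 1150 × 9.81 / 1000 = 11.2815 kN/m³.
Let θ = 77.6° be the plate's angle to the horizontal; measure y along the incline from where the plane meets the free surface. Vertical depth h = y·sinθ with sinθ = 0.976672.
The centroid lies 2.1/2 = 1.05 m below the top edge, so y_c = 3.4 + 1.05 = 4.45 m and h_c = 4.45 × 0.976672 = 4.34619 m.
A = 5.19 × 2.1 = 10.899 m².
Resultant F = γ·h_c·A = 11.2815 × 4.34619 × 10.899 = 534.395 kN.
I_c = b·h³/12 = 5.19 × 2.1³/12 = 4.00538 m⁴.
Centre of pressure: y_p = y_c + I_c/(y_c·A) = 4.45 + 4.00538/(4.45 × 10.899) = 4.45 + 0.0825842 = 4.53258 m along the plane.
The resultant acts 1.05 + 0.0825842 = 1.13258 m (along the plate) below the hinge at the top edge, so the moment about the hinge is M = F × 1.13258 = 534.395 × 1.13258 = 605.245 kN·m.
A normal force at the bottom, 2.1 m from the hinge, must supply this moment: P = 605.245/2.1 = 288.212 kN.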